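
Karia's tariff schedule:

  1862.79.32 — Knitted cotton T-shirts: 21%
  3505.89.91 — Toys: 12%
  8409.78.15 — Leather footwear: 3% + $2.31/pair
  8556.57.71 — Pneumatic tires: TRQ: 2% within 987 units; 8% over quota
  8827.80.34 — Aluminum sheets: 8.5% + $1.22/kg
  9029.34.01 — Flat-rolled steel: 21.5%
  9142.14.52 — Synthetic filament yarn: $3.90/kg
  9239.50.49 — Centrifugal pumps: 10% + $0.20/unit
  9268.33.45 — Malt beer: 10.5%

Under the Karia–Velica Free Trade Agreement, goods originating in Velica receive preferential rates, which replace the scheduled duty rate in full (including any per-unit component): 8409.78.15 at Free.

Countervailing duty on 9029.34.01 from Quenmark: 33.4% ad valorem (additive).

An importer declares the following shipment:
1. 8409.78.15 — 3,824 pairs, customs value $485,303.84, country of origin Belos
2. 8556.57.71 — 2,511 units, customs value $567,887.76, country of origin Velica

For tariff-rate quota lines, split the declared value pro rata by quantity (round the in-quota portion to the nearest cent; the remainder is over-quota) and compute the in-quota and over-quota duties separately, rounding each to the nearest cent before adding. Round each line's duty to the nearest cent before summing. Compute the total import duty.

$55,430.39

Line 1 (8409.78.15, Belos, 3,824 pairs, $485,303.84):
Base rate for 8409.78.15 is 3% + $2.31/pair.
8409.78.15 has an FTA preferential rate, but origin Belos is not Velica; base rate stands.
Duty = $485,303.84 × 3% + 3,824 × $2.31 = $23,392.56.
Line 2 (8556.57.71, Velica, 2,511 units, $567,887.76):
Code 8556.57.71 is under a tariff-rate quota (threshold 987 units). In-quota: 987 units at 2%; over-quota: 1,524 units at 8%.
Pro-rata value split: in-quota = $567,887.76 × 987/2,511 = $223,219.92; over-quota = $567,887.76 − $223,219.92 = $344,667.84.
In-quota duty = $223,219.92 × 2% = $4,464.40. Over-quota duty = $344,667.84 × 8% = $27,573.43.
Line duty = $4,464.40 + $27,573.43 = $32,037.83.
Total = $23,392.56 + $32,037.83 = $55,430.39.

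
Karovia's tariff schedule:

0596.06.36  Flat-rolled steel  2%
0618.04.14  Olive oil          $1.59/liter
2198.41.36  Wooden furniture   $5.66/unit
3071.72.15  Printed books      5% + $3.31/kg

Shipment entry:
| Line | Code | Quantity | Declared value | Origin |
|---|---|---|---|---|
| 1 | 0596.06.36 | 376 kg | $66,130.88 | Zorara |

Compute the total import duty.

Line 1 (0596.06.36, Zorara, 376 kg, $66,130.88):
Base rate for 0596.06.36 is 2%.
Duty = $66,130.88 × 2% = $1,322.62.

$1,322.62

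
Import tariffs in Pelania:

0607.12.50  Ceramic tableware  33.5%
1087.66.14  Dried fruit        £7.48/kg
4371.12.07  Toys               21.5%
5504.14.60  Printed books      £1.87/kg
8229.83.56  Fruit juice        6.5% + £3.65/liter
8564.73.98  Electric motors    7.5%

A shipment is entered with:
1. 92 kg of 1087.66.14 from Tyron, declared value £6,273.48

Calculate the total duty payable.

Line 1 (1087.66.14, Tyron, 92 kg, £6,273.48):
Base rate for 1087.66.14 is £7.48/kg.
Duty = 92 × £7.48 = £688.16.

£688.16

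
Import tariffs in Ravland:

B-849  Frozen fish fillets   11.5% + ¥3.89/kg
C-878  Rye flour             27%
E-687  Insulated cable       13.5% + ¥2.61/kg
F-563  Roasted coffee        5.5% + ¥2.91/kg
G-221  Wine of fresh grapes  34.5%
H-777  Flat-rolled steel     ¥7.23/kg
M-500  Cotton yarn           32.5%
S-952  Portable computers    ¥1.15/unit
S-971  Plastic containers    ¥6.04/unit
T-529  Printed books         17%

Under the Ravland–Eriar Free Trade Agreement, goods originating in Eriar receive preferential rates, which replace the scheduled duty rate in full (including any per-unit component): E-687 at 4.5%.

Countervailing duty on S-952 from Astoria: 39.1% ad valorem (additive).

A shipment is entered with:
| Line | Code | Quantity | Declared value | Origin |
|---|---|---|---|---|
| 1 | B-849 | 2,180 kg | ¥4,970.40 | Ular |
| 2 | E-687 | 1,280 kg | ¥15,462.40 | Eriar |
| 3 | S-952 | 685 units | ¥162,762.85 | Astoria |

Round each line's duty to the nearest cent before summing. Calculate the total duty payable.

Line 1 (B-849, Ular, 2,180 kg, ¥4,970.40):
Base rate for B-849 is 11.5% + ¥3.89/kg.
Duty = ¥4,970.40 × 11.5% + 2,180 × ¥3.89 = ¥9,051.80.
Line 2 (E-687, Eriar, 1,280 kg, ¥15,462.40):
Base rate for E-687 is 13.5% + ¥2.61/kg.
Origin Eriar qualifies under the Ravland–Eriar agreement and E-687 is covered: preferential rate 4.5% applies instead.
Duty = ¥15,462.40 × 4.5% = ¥695.81.
Line 3 (S-952, Astoria, 685 units, ¥162,762.85):
Base rate for S-952 is ¥1.15/unit.
Additional duty on S-952 from Astoria: +39.1% ad valorem. Applied ad valorem rate = 39.1%.
Duty = ¥162,762.85 × 39.1% + 685 × ¥1.15 = ¥64,428.02.
Total = ¥9,051.80 + ¥695.81 + ¥64,428.02 = ¥74,175.63.

¥74,175.63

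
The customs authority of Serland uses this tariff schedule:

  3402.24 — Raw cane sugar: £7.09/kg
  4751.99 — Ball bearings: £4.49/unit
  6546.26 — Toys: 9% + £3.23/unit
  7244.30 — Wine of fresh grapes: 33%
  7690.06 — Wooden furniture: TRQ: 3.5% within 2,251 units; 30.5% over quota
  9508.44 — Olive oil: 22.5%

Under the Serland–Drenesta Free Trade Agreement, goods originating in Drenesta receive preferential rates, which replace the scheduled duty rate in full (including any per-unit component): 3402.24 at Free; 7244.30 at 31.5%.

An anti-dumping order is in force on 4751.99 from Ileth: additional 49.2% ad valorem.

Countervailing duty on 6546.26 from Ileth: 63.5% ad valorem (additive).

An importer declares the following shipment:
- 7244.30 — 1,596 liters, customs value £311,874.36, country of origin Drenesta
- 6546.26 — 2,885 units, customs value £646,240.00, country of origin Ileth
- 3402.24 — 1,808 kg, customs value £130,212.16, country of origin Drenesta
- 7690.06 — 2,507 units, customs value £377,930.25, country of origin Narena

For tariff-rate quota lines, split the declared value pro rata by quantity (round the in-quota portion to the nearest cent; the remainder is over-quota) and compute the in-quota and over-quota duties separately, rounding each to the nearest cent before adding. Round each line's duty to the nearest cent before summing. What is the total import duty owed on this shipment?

£599,730.37

Line 1 (7244.30, Drenesta, 1,596 liters, £311,874.36):
Base rate for 7244.30 is 33%.
Origin Drenesta qualifies under the Serland–Drenesta agreement and 7244.30 is covered: preferential rate 31.5% applies instead.
Duty = £311,874.36 × 31.5% = £98,240.42.
Line 2 (6546.26, Ileth, 2,885 units, £646,240.00):
Base rate for 6546.26 is 9% + £3.23/unit.
Additional duty on 6546.26 from Ileth: +63.5%. Applied ad valorem rate: 9% + 63.5% = 72.5%.
Duty = £646,240.00 × 72.5% + 2,885 × £3.23 = £477,842.55.
Line 3 (3402.24, Drenesta, 1,808 kg, £130,212.16):
Base rate for 3402.24 is £7.09/kg.
Origin Drenesta qualifies under the Serland–Drenesta agreement and 3402.24 is covered: preferential rate Free applies instead.
Duty = £130,212.16 × 0% = £0.00.
Line 4 (7690.06, Narena, 2,507 units, £377,930.25):
Code 7690.06 is under a tariff-rate quota (threshold 2,251 units). In-quota: 2,251 units at 3.5%; over-quota: 256 units at 30.5%.
Pro-rata value split: in-quota = £377,930.25 × 2,251/2,507 = £339,338.25; over-quota = £377,930.25 − £339,338.25 = £38,592.00.
In-quota duty = £339,338.25 × 3.5% = £11,876.84. Over-quota duty = £38,592.00 × 30.5% = £11,770.56.
Line duty = £11,876.84 + £11,770.56 = £23,647.40.
Total = £98,240.42 + £477,842.55 + £0.00 + £23,647.40 = £599,730.37.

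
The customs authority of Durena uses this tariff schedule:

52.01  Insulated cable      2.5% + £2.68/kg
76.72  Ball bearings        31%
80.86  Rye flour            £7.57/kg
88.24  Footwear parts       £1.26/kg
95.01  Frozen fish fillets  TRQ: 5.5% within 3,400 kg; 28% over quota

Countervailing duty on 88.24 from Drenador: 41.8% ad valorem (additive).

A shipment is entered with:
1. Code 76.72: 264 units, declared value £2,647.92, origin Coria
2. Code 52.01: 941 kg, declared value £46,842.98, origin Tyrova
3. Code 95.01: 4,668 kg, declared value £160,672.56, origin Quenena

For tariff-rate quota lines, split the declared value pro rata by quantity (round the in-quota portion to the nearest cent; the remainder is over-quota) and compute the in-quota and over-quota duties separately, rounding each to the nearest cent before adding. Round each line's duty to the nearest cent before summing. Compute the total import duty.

£23,170.83

Line 1 (76.72, Coria, 264 units, £2,647.92):
Base rate for 76.72 is 31%.
Duty = £2,647.92 × 31% = £820.86.
Line 2 (52.01, Tyrova, 941 kg, £46,842.98):
Base rate for 52.01 is 2.5% + £2.68/kg.
Duty = £46,842.98 × 2.5% + 941 × £2.68 = £3,692.95.
Line 3 (95.01, Quenena, 4,668 kg, £160,672.56):
Code 95.01 is under a tariff-rate quota (threshold 3,400 kg). In-quota: 3,400 kg at 5.5%; over-quota: 1,268 kg at 28%.
Pro-rata value split: in-quota = £160,672.56 × 3,400/4,668 = £117,028.00; over-quota = £160,672.56 − £117,028.00 = £43,644.56.
In-quota duty = £117,028.00 × 5.5% = £6,436.54. Over-quota duty = £43,644.56 × 28% = £12,220.48.
Line duty = £6,436.54 + £12,220.48 = £18,657.02.
Total = £820.86 + £3,692.95 + £18,657.02 = £23,170.83.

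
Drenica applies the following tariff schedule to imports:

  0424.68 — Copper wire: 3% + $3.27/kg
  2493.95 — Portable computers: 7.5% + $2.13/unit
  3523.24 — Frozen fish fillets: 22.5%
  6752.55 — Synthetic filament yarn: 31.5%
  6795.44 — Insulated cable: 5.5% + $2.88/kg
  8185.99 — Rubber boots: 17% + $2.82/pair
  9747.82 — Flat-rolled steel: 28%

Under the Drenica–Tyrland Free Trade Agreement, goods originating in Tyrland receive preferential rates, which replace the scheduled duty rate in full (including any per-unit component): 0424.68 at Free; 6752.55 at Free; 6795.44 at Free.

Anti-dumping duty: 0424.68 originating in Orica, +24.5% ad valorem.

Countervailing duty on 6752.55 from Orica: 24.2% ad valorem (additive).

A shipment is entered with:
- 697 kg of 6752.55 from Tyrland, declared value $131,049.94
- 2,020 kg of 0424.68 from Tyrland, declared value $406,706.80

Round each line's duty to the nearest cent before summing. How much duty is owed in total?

Line 1 (6752.55, Tyrland, 697 kg, $131,049.94):
Base rate for 6752.55 is 31.5%.
Origin Tyrland qualifies under the Drenica–Tyrland agreement and 6752.55 is covered: preferential rate Free applies instead.
The additional-duty order on 6752.55 targets Orica, not Tyrland; it does not apply.
Duty = $131,049.94 × 0% = $0.00.
Line 2 (0424.68, Tyrland, 2,020 kg, $406,706.80):
Base rate for 0424.68 is 3% + $3.27/kg.
Origin Tyrland qualifies under the Drenica–Tyrland agreement and 0424.68 is covered: preferential rate Free applies instead.
The additional-duty order on 0424.68 targets Orica, not Tyrland; it does not apply.
Duty = $406,706.80 × 0% = $0.00.
Total = $0.00 + $0.00 = $0.00.

$0.00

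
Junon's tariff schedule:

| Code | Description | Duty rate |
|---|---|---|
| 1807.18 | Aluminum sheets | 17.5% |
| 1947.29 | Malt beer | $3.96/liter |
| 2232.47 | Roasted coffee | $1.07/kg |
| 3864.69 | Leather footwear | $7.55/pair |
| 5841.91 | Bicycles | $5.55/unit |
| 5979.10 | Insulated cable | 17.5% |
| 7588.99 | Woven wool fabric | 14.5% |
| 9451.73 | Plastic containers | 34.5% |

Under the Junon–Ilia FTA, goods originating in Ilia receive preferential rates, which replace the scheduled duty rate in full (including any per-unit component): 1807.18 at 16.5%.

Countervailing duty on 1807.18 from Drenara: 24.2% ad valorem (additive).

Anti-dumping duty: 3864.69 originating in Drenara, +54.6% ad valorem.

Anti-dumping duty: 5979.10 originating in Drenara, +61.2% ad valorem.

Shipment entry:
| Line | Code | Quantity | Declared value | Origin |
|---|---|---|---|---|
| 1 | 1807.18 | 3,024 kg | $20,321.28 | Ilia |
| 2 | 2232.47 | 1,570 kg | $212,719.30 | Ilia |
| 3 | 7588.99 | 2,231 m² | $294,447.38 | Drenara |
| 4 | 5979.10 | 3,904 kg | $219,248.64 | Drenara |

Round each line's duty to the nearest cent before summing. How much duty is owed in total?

Line 1 (1807.18, Ilia, 3,024 kg, $20,321.28):
Base rate for 1807.18 is 17.5%.
Origin Ilia qualifies under the Junon–Ilia agreement and 1807.18 is covered: preferential rate 16.5% applies instead.
The additional-duty order on 1807.18 targets Drenara, not Ilia; it does not apply.
Duty = $20,321.28 × 16.5% = $3,353.01.
Line 2 (2232.47, Ilia, 1,570 kg, $212,719.30):
Base rate for 2232.47 is $1.07/kg.
Origin Ilia is the FTA partner but 2232.47 is not on the preference list; base rate stands.
Duty = 1,570 × $1.07 = $1,679.90.
Line 3 (7588.99, Drenara, 2,231 m², $294,447.38):
Base rate for 7588.99 is 14.5%.
Duty = $294,447.38 × 14.5% = $42,694.87.
Line 4 (5979.10, Drenara, 3,904 kg, $219,248.64):
Base rate for 5979.10 is 17.5%.
Additional duty on 5979.10 from Drenara: +61.2%. Applied ad valorem rate: 17.5% + 61.2% = 78.7%.
Duty = $219,248.64 × 78.7% = $172,548.68.
Total = $3,353.01 + $1,679.90 + $42,694.87 + $172,548.68 = $220,276.46.

$220,276.46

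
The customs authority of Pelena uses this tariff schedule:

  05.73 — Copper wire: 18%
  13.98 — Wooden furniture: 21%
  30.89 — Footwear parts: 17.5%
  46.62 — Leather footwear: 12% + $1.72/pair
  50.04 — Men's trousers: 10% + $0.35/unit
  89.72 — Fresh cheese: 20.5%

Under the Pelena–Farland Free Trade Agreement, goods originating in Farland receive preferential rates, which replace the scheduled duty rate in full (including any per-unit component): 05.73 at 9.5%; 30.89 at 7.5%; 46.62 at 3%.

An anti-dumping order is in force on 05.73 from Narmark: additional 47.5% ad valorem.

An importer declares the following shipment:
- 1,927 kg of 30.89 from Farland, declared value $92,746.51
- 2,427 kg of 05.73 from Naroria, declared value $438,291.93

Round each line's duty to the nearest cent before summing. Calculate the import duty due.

$85,848.54

Line 1 (30.89, Farland, 1,927 kg, $92,746.51):
Base rate for 30.89 is 17.5%.
Origin Farland qualifies under the Pelena–Farland agreement and 30.89 is covered: preferential rate 7.5% applies instead.
Duty = $92,746.51 × 7.5% = $6,955.99.
Line 2 (05.73, Naroria, 2,427 kg, $438,291.93):
Base rate for 05.73 is 18%.
05.73 has an FTA preferential rate, but origin Naroria is not Farland; base rate stands.
The additional-duty order on 05.73 targets Narmark, not Naroria; it does not apply.
Duty = $438,291.93 × 18% = $78,892.55.
Total = $6,955.99 + $78,892.55 = $85,848.54.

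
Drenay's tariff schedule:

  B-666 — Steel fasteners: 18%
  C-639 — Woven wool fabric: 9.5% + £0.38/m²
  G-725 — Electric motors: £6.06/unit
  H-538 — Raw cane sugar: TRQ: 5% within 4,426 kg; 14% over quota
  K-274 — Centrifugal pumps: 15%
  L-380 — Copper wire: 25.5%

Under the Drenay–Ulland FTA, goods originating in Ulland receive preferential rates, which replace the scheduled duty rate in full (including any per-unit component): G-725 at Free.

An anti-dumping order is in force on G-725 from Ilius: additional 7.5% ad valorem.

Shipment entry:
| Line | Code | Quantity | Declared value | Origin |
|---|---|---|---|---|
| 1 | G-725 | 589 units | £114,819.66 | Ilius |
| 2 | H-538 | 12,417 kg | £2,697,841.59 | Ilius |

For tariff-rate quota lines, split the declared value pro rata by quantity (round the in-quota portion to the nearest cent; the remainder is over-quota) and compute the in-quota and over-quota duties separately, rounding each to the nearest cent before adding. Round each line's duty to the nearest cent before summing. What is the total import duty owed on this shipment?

Line 1 (G-725, Ilius, 589 units, £114,819.66):
Base rate for G-725 is £6.06/unit.
G-725 has an FTA preferential rate, but origin Ilius is not Ulland; base rate stands.
Additional duty on G-725 from Ilius: +7.5% ad valorem. Applied ad valorem rate = 7.5%.
Duty = £114,819.66 × 7.5% + 589 × £6.06 = £12,180.81.
Line 2 (H-538, Ilius, 12,417 kg, £2,697,841.59):
Code H-538 is under a tariff-rate quota (threshold 4,426 kg). In-quota: 4,426 kg at 5%; over-quota: 7,991 kg at 14%.
Pro-rata value split: in-quota = £2,697,841.59 × 4,426/12,417 = £961,637.02; over-quota = £2,697,841.59 − £961,637.02 = £1,736,204.57.
In-quota duty = £961,637.02 × 5% = £48,081.85. Over-quota duty = £1,736,204.57 × 14% = £243,068.64.
Line duty = £48,081.85 + £243,068.64 = £291,150.49.
Total = £12,180.81 + £291,150.49 = £303,331.30.

£303,331.30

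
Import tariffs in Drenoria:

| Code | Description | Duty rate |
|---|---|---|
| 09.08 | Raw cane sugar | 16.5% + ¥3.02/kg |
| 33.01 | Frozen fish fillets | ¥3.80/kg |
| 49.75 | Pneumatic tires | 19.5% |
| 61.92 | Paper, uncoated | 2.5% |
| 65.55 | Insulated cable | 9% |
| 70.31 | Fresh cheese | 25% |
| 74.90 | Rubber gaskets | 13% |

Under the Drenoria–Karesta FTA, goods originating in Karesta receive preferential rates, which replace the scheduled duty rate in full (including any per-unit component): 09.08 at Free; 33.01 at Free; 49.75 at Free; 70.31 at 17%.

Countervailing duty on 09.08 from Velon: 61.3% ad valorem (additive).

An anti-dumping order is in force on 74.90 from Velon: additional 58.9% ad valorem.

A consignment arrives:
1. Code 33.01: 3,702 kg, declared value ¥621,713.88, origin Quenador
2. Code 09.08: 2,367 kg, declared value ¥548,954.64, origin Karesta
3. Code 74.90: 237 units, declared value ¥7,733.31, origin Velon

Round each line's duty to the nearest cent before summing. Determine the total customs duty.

¥19,627.85

Line 1 (33.01, Quenador, 3,702 kg, ¥621,713.88):
Base rate for 33.01 is ¥3.80/kg.
33.01 has an FTA preferential rate, but origin Quenador is not Karesta; base rate stands.
Duty = 3,702 × ¥3.80 = ¥14,067.60.
Line 2 (09.08, Karesta, 2,367 kg, ¥548,954.64):
Base rate for 09.08 is 16.5% + ¥3.02/kg.
Origin Karesta qualifies under the Drenoria–Karesta agreement and 09.08 is covered: preferential rate Free applies instead.
The additional-duty order on 09.08 targets Velon, not Karesta; it does not apply.
Duty = ¥548,954.64 × 0% = ¥0.00.
Line 3 (74.90, Velon, 237 units, ¥7,733.31):
Base rate for 74.90 is 13%.
Additional duty on 74.90 from Velon: +58.9%. Applied ad valorem rate: 13% + 58.9% = 71.9%.
Duty = ¥7,733.31 × 71.9% = ¥5,560.25.
Total = ¥14,067.60 + ¥0.00 + ¥5,560.25 = ¥19,627.85.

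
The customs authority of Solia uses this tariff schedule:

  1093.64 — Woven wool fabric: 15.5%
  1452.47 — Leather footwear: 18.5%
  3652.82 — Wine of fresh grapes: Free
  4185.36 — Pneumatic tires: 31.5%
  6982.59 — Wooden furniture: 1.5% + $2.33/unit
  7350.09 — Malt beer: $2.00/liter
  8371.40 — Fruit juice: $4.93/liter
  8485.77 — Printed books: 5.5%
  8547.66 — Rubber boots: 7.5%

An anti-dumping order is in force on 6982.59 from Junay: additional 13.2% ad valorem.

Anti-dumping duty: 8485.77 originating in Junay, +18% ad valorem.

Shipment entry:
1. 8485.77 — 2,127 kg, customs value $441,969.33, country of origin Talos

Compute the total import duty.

$24,308.31

Line 1 (8485.77, Talos, 2,127 kg, $441,969.33):
Base rate for 8485.77 is 5.5%.
The additional-duty order on 8485.77 targets Junay, not Talos; it does not apply.
Duty = $441,969.33 × 5.5% = $24,308.31.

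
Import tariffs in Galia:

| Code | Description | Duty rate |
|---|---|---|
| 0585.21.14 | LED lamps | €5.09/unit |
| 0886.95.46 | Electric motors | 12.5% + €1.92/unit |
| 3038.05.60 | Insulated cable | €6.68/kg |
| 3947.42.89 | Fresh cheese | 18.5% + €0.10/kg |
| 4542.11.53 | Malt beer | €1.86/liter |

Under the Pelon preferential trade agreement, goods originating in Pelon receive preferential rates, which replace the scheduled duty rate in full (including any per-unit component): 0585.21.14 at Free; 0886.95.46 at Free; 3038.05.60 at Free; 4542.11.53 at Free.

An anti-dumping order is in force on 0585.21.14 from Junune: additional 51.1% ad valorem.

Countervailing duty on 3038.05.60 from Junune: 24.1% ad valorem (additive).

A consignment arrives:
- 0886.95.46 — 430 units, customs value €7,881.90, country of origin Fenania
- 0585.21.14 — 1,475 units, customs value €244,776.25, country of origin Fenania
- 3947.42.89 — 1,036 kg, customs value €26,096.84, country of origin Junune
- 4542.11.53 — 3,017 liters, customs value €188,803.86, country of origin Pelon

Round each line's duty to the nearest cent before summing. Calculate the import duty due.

€14,250.11

Line 1 (0886.95.46, Fenania, 430 units, €7,881.90):
Base rate for 0886.95.46 is 12.5% + €1.92/unit.
0886.95.46 has an FTA preferential rate, but origin Fenania is not Pelon; base rate stands.
Duty = €7,881.90 × 12.5% + 430 × €1.92 = €1,810.84.
Line 2 (0585.21.14, Fenania, 1,475 units, €244,776.25):
Base rate for 0585.21.14 is €5.09/unit.
0585.21.14 has an FTA preferential rate, but origin Fenania is not Pelon; base rate stands.
The additional-duty order on 0585.21.14 targets Junune, not Fenania; it does not apply.
Duty = 1,475 × €5.09 = €7,507.75.
Line 3 (3947.42.89, Junune, 1,036 kg, €26,096.84):
Base rate for 3947.42.89 is 18.5% + €0.10/kg.
Duty = €26,096.84 × 18.5% + 1,036 × €0.10 = €4,931.52.
Line 4 (4542.11.53, Pelon, 3,017 liters, €188,803.86):
Base rate for 4542.11.53 is €1.86/liter.
Origin Pelon qualifies under the Galia–Pelon agreement and 4542.11.53 is covered: preferential rate Free applies instead.
Duty = €188,803.86 × 0% = €0.00.
Total = €1,810.84 + €7,507.75 + €4,931.52 + €0.00 = €14,250.11.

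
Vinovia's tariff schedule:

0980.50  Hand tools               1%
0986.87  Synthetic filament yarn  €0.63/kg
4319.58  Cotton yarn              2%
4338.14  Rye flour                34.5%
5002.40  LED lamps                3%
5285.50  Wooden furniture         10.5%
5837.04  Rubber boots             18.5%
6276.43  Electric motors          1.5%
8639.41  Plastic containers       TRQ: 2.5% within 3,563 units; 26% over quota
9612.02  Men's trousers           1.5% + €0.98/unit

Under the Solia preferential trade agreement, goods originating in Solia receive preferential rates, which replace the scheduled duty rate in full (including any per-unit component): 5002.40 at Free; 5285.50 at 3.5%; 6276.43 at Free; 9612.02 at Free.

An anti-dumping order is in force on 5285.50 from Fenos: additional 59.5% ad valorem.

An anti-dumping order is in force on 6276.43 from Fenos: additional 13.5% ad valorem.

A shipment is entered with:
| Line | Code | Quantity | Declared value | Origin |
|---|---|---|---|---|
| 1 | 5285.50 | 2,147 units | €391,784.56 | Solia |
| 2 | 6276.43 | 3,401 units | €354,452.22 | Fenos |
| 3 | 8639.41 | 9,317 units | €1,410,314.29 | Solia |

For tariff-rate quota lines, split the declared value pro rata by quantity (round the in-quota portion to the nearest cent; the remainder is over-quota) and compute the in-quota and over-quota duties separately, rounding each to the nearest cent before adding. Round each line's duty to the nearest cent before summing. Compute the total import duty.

Line 1 (5285.50, Solia, 2,147 units, €391,784.56):
Base rate for 5285.50 is 10.5%.
Origin Solia qualifies under the Vinovia–Solia agreement and 5285.50 is covered: preferential rate 3.5% applies instead.
The additional-duty order on 5285.50 targets Fenos, not Solia; it does not apply.
Duty = €391,784.56 × 3.5% = €13,712.46.
Line 2 (6276.43, Fenos, 3,401 units, €354,452.22):
Base rate for 6276.43 is 1.5%.
6276.43 has an FTA preferential rate, but origin Fenos is not Solia; base rate stands.
Additional duty on 6276.43 from Fenos: +13.5%. Applied ad valorem rate: 1.5% + 13.5% = 15%.
Duty = €354,452.22 × 15% = €53,167.83.
Line 3 (8639.41, Solia, 9,317 units, €1,410,314.29):
Code 8639.41 is under a tariff-rate quota (threshold 3,563 units). In-quota: 3,563 units at 2.5%; over-quota: 5,754 units at 26%.
Pro-rata value split: in-quota = €1,410,314.29 × 3,563/9,317 = €539,331.31; over-quota = €1,410,314.29 − €539,331.31 = €870,982.98.
In-quota duty = €539,331.31 × 2.5% = €13,483.28. Over-quota duty = €870,982.98 × 26% = €226,455.57.
Line duty = €13,483.28 + €226,455.57 = €239,938.85.
Total = €13,712.46 + €53,167.83 + €239,938.85 = €306,819.14.

€306,819.14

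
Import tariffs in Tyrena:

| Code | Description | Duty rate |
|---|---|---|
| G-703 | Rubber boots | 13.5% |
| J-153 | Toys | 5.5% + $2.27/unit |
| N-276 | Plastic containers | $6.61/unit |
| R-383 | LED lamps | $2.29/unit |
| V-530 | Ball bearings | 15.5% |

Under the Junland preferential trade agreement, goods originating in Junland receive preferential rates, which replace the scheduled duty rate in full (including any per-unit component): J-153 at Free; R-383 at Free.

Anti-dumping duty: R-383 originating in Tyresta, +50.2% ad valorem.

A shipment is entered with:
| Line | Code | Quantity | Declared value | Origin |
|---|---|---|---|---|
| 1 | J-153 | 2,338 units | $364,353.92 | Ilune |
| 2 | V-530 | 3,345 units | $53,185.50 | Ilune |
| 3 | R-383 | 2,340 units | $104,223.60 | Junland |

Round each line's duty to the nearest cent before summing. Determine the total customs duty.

Line 1 (J-153, Ilune, 2,338 units, $364,353.92):
Base rate for J-153 is 5.5% + $2.27/unit.
J-153 has an FTA preferential rate, but origin Ilune is not Junland; base rate stands.
Duty = $364,353.92 × 5.5% + 2,338 × $2.27 = $25,346.73.
Line 2 (V-530, Ilune, 3,345 units, $53,185.50):
Base rate for V-530 is 15.5%.
Duty = $53,185.50 × 15.5% = $8,243.75.
Line 3 (R-383, Junland, 2,340 units, $104,223.60):
Base rate for R-383 is $2.29/unit.
Origin Junland qualifies under the Tyrena–Junland agreement and R-383 is covered: preferential rate Free applies instead.
The additional-duty order on R-383 targets Tyresta, not Junland; it does not apply.
Duty = $104,223.60 × 0% = $0.00.
Total = $25,346.73 + $8,243.75 + $0.00 = $33,590.48.

$33,590.48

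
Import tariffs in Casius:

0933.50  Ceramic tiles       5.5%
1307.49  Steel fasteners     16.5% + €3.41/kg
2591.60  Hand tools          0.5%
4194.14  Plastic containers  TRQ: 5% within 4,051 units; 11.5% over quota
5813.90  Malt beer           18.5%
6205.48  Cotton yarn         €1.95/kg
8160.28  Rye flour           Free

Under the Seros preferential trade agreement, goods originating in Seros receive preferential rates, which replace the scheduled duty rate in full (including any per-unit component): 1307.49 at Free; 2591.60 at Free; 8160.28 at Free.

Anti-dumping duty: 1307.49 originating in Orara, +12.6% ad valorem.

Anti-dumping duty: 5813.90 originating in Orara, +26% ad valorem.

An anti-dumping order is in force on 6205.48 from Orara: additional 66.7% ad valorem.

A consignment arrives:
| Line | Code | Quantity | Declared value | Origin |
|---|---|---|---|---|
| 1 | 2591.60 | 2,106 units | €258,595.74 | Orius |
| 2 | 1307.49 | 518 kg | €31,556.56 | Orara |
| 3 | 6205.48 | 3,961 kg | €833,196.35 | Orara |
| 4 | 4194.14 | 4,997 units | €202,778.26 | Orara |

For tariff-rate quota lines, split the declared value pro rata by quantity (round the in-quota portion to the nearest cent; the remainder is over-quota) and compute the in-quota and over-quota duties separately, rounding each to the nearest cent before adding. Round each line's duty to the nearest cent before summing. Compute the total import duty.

€588,342.42

Line 1 (2591.60, Orius, 2,106 units, €258,595.74):
Base rate for 2591.60 is 0.5%.
2591.60 has an FTA preferential rate, but origin Orius is not Seros; base rate stands.
Duty = €258,595.74 × 0.5% = €1,292.98.
Line 2 (1307.49, Orara, 518 kg, €31,556.56):
Base rate for 1307.49 is 16.5% + €3.41/kg.
1307.49 has an FTA preferential rate, but origin Orara is not Seros; base rate stands.
Additional duty on 1307.49 from Orara: +12.6%. Applied ad valorem rate: 16.5% + 12.6% = 29.1%.
Duty = €31,556.56 × 29.1% + 518 × €3.41 = €10,949.34.
Line 3 (6205.48, Orara, 3,961 kg, €833,196.35):
Base rate for 6205.48 is €1.95/kg.
Additional duty on 6205.48 from Orara: +66.7% ad valorem. Applied ad valorem rate = 66.7%.
Duty = €833,196.35 × 66.7% + 3,961 × €1.95 = €563,465.92.
Line 4 (4194.14, Orara, 4,997 units, €202,778.26):
Code 4194.14 is under a tariff-rate quota (threshold 4,051 units). In-quota: 4,051 units at 5%; over-quota: 946 units at 11.5%.
Pro-rata value split: in-quota = €202,778.26 × 4,051/4,997 = €164,389.58; over-quota = €202,778.26 − €164,389.58 = €38,388.68.
In-quota duty = €164,389.58 × 5% = €8,219.48. Over-quota duty = €38,388.68 × 11.5% = €4,414.70.
Line duty = €8,219.48 + €4,414.70 = €12,634.18.
Total = €1,292.98 + €10,949.34 + €563,465.92 + €12,634.18 = €588,342.42.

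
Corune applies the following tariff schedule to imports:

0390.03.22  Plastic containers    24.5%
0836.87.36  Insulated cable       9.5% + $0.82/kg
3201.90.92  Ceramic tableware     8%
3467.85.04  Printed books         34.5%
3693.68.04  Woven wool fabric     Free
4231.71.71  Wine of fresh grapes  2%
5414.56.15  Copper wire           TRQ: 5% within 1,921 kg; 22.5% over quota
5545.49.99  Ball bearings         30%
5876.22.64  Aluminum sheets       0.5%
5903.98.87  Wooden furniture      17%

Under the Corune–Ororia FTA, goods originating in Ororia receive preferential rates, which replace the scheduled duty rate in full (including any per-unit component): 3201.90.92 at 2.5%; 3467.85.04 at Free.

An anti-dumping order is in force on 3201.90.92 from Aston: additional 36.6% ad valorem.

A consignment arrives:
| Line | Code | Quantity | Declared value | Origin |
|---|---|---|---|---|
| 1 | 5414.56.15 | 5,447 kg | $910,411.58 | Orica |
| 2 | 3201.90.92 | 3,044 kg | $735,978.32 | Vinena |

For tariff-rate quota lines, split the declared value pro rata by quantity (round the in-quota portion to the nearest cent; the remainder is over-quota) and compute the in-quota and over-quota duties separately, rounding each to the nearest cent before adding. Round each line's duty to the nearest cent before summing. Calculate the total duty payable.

Line 1 (5414.56.15, Orica, 5,447 kg, $910,411.58):
Code 5414.56.15 is under a tariff-rate quota (threshold 1,921 kg). In-quota: 1,921 kg at 5%; over-quota: 3,526 kg at 22.5%.
Pro-rata value split: in-quota = $910,411.58 × 1,921/5,447 = $321,075.94; over-quota = $910,411.58 − $321,075.94 = $589,335.64.
In-quota duty = $321,075.94 × 5% = $16,053.80. Over-quota duty = $589,335.64 × 22.5% = $132,600.52.
Line duty = $16,053.80 + $132,600.52 = $148,654.32.
Line 2 (3201.90.92, Vinena, 3,044 kg, $735,978.32):
Base rate for 3201.90.92 is 8%.
3201.90.92 has an FTA preferential rate, but origin Vinena is not Ororia; base rate stands.
The additional-duty order on 3201.90.92 targets Aston, not Vinena; it does not apply.
Duty = $735,978.32 × 8% = $58,878.27.
Total = $148,654.32 + $58,878.27 = $207,532.59.

$207,532.59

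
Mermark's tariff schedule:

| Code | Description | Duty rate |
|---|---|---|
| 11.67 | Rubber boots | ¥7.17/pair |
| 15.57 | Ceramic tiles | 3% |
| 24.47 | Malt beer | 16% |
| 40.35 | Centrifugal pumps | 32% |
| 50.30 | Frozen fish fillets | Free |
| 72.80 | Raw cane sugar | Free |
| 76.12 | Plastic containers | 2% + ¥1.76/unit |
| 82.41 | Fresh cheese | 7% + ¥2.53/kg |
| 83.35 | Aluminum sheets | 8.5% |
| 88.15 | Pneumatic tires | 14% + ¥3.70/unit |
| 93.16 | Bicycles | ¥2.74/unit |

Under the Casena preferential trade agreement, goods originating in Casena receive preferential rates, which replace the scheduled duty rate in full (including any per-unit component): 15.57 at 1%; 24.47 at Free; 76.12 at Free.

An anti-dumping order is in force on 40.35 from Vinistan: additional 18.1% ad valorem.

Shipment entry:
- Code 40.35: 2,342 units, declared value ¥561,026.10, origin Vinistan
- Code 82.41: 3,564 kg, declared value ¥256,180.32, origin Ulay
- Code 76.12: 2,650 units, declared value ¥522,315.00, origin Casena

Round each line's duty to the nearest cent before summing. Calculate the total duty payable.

Line 1 (40.35, Vinistan, 2,342 units, ¥561,026.10):
Base rate for 40.35 is 32%.
Additional duty on 40.35 from Vinistan: +18.1%. Applied ad valorem rate: 32% + 18.1% = 50.1%.
Duty = ¥561,026.10 × 50.1% = ¥281,074.08.
Line 2 (82.41, Ulay, 3,564 kg, ¥256,180.32):
Base rate for 82.41 is 7% + ¥2.53/kg.
Duty = ¥256,180.32 × 7% + 3,564 × ¥2.53 = ¥26,949.54.
Line 3 (76.12, Casena, 2,650 units, ¥522,315.00):
Base rate for 76.12 is 2% + ¥1.76/unit.
Origin Casena qualifies under the Mermark–Casena agreement and 76.12 is covered: preferential rate Free applies instead.
Duty = ¥522,315.00 × 0% = ¥0.00.
Total = ¥281,074.08 + ¥26,949.54 + ¥0.00 = ¥308,023.62.

¥308,023.62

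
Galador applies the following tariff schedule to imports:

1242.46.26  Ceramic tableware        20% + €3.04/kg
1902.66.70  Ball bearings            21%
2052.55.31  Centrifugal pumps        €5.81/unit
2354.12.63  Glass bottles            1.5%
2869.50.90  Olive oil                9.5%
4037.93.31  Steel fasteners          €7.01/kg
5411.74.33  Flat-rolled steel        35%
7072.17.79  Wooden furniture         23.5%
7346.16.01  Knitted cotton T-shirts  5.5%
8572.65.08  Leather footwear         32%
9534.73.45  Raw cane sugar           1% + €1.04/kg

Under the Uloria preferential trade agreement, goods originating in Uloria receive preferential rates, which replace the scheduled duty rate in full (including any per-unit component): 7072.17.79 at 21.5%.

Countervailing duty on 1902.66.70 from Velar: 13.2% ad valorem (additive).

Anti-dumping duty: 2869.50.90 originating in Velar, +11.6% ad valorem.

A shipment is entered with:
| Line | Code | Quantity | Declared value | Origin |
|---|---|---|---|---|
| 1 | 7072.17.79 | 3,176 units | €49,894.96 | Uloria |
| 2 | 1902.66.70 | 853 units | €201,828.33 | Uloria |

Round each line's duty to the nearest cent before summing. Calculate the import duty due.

€53,111.37

Line 1 (7072.17.79, Uloria, 3,176 units, €49,894.96):
Base rate for 7072.17.79 is 23.5%.
Origin Uloria qualifies under the Galador–Uloria agreement and 7072.17.79 is covered: preferential rate 21.5% applies instead.
Duty = €49,894.96 × 21.5% = €10,727.42.
Line 2 (1902.66.70, Uloria, 853 units, €201,828.33):
Base rate for 1902.66.70 is 21%.
Origin Uloria is the FTA partner but 1902.66.70 is not on the preference list; base rate stands.
The additional-duty order on 1902.66.70 targets Velar, not Uloria; it does not apply.
Duty = €201,828.33 × 21% = €42,383.95.
Total = €10,727.42 + €42,383.95 = €53,111.37.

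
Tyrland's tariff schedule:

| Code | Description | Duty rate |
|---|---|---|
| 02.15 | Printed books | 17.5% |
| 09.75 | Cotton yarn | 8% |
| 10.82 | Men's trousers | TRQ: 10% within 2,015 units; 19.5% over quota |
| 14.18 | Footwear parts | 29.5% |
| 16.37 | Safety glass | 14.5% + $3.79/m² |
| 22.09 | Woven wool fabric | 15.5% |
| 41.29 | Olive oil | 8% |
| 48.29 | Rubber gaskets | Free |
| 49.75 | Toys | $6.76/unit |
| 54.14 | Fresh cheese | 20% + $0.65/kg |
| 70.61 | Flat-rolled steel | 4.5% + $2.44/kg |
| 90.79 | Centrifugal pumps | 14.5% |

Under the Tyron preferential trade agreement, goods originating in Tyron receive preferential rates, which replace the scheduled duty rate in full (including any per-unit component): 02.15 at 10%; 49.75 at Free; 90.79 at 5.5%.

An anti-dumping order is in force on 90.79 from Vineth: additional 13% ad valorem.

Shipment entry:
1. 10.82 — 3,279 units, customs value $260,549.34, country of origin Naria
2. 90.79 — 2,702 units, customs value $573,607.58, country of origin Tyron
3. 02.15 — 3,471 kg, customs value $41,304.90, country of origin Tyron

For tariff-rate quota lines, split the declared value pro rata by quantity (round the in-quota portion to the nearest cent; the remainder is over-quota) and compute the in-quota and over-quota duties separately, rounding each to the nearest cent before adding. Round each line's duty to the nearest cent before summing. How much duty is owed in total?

Line 1 (10.82, Naria, 3,279 units, $260,549.34):
Code 10.82 is under a tariff-rate quota (threshold 2,015 units). In-quota: 2,015 units at 10%; over-quota: 1,264 units at 19.5%.
Pro-rata value split: in-quota = $260,549.34 × 2,015/3,279 = $160,111.90; over-quota = $260,549.34 − $160,111.90 = $100,437.44.
In-quota duty = $160,111.90 × 10% = $16,011.19. Over-quota duty = $100,437.44 × 19.5% = $19,585.30.
Line duty = $16,011.19 + $19,585.30 = $35,596.49.
Line 2 (90.79, Tyron, 2,702 units, $573,607.58):
Base rate for 90.79 is 14.5%.
Origin Tyron qualifies under the Tyrland–Tyron agreement and 90.79 is covered: preferential rate 5.5% applies instead.
The additional-duty order on 90.79 targets Vineth, not Tyron; it does not apply.
Duty = $573,607.58 × 5.5% = $31,548.42.
Line 3 (02.15, Tyron, 3,471 kg, $41,304.90):
Base rate for 02.15 is 17.5%.
Origin Tyron qualifies under the Tyrland–Tyron agreement and 02.15 is covered: preferential rate 10% applies instead.
Duty = $41,304.90 × 10% = $4,130.49.
Total = $35,596.49 + $31,548.42 + $4,130.49 = $71,275.40.

$71,275.40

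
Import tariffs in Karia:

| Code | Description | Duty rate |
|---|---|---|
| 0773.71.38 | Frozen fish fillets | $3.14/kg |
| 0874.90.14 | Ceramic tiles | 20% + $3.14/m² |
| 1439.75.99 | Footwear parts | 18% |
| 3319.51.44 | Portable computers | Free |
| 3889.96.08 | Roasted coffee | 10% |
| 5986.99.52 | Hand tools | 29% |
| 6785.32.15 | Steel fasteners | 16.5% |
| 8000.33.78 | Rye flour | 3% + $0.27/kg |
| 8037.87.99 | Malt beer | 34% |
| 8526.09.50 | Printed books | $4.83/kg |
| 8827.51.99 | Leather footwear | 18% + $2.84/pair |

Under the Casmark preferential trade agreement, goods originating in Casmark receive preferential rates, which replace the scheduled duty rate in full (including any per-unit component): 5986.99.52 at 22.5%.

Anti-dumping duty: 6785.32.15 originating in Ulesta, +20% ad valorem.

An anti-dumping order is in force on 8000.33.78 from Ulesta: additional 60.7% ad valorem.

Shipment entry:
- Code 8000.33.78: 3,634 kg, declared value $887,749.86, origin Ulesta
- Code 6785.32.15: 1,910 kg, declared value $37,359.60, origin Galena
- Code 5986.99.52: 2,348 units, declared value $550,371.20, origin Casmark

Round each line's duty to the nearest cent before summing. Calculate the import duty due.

$696,475.69

Line 1 (8000.33.78, Ulesta, 3,634 kg, $887,749.86):
Base rate for 8000.33.78 is 3% + $0.27/kg.
Additional duty on 8000.33.78 from Ulesta: +60.7%. Applied ad valorem rate: 3% + 60.7% = 63.7%.
Duty = $887,749.86 × 63.7% + 3,634 × $0.27 = $566,477.84.
Line 2 (6785.32.15, Galena, 1,910 kg, $37,359.60):
Base rate for 6785.32.15 is 16.5%.
The additional-duty order on 6785.32.15 targets Ulesta, not Galena; it does not apply.
Duty = $37,359.60 × 16.5% = $6,164.33.
Line 3 (5986.99.52, Casmark, 2,348 units, $550,371.20):
Base rate for 5986.99.52 is 29%.
Origin Casmark qualifies under the Karia–Casmark agreement and 5986.99.52 is covered: preferential rate 22.5% applies instead.
Duty = $550,371.20 × 22.5% = $123,833.52.
Total = $566,477.84 + $6,164.33 + $123,833.52 = $696,475.69.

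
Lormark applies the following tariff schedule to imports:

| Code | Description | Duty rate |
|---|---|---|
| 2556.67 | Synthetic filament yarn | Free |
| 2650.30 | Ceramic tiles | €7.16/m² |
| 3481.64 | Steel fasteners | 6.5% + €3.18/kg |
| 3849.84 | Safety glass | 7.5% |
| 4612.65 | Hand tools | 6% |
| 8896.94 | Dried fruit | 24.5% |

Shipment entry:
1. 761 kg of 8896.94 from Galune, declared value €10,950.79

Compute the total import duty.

€2,682.94

Line 1 (8896.94, Galune, 761 kg, €10,950.79):
Base rate for 8896.94 is 24.5%.
Duty = €10,950.79 × 24.5% = €2,682.94.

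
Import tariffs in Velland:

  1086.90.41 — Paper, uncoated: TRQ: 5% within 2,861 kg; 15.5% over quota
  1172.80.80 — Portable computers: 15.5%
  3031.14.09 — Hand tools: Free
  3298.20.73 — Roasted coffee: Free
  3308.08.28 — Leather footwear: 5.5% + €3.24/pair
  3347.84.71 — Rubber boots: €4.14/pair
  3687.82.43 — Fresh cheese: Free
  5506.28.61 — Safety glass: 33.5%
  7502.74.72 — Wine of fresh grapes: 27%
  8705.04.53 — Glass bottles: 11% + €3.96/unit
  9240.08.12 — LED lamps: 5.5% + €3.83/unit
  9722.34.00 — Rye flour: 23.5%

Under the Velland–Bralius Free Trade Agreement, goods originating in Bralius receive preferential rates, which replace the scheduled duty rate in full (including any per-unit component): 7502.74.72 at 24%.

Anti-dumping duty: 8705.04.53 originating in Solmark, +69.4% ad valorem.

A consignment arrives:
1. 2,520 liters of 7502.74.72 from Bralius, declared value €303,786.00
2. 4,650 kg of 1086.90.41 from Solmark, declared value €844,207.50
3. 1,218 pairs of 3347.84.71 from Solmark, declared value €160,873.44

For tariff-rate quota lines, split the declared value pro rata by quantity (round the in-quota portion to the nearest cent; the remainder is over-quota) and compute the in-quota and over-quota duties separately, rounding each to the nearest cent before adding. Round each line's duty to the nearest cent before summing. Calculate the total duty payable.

Line 1 (7502.74.72, Bralius, 2,520 liters, €303,786.00):
Base rate for 7502.74.72 is 27%.
Origin Bralius qualifies under the Velland–Bralius agreement and 7502.74.72 is covered: preferential rate 24% applies instead.
Duty = €303,786.00 × 24% = €72,908.64.
Line 2 (1086.90.41, Solmark, 4,650 kg, €844,207.50):
Code 1086.90.41 is under a tariff-rate quota (threshold 2,861 kg). In-quota: 2,861 kg at 5%; over-quota: 1,789 kg at 15.5%.
Pro-rata value split: in-quota = €844,207.50 × 2,861/4,650 = €519,414.55; over-quota = €844,207.50 − €519,414.55 = €324,792.95.
In-quota duty = €519,414.55 × 5% = €25,970.73. Over-quota duty = €324,792.95 × 15.5% = €50,342.91.
Line duty = €25,970.73 + €50,342.91 = €76,313.64.
Line 3 (3347.84.71, Solmark, 1,218 pairs, €160,873.44):
Base rate for 3347.84.71 is €4.14/pair.
Duty = 1,218 × €4.14 = €5,042.52.
Total = €72,908.64 + €76,313.64 + €5,042.52 = €154,264.80.

€154,264.80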